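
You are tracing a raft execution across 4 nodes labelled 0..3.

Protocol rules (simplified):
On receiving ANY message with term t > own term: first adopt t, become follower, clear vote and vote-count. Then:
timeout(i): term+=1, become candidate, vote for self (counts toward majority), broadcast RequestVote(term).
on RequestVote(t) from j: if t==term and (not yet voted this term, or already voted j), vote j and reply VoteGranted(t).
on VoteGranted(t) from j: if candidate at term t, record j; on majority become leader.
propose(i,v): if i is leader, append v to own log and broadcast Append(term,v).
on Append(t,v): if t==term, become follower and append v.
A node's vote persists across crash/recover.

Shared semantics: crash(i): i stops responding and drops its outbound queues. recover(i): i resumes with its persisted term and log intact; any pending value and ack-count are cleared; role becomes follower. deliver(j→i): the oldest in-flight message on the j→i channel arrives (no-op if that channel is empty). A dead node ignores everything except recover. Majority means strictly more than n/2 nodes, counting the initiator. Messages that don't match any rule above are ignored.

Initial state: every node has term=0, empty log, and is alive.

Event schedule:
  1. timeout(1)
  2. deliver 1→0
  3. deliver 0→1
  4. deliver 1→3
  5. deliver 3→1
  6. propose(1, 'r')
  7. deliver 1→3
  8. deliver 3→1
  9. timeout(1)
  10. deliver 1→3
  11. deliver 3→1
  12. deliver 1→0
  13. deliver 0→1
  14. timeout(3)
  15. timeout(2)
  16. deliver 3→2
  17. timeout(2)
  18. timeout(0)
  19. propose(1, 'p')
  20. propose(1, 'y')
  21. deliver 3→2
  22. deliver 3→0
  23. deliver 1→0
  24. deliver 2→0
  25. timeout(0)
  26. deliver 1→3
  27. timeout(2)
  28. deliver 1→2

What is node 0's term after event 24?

3

[1] timeout(1) → N1(cand t1 [-])
[2] deliver 1→0 → N0(foll t1 [-])
[3] deliver 0→1 → ∅
[4] deliver 1→3 → N3(foll t1 [-])
[5] deliver 3→1 → N1(lead t1 [-])
[6] propose(1,'r') → N1(lead t1 [r])
[7] deliver 1→3 → N3(foll t1 [r])
[8] deliver 3→1 → ∅
[9] timeout(1) → N1(cand t2 [r])
[10] deliver 1→3 → N3(foll t2 [r])
[11] deliver 3→1 → ∅
[12] deliver 1→0 → N0(foll t1 [r])
[13] deliver 0→1 → ∅
[14] timeout(3) → N3(cand t3 [r])
[15] timeout(2) → N2(cand t1 [-])
[16] deliver 3→2 → N2(foll t3 [-])
[17] timeout(2) → N2(cand t4 [-])
[18] timeout(0) → N0(cand t2 [r])
[19] propose(1,'p') → ∅
[20] propose(1,'y') → ∅
[21] deliver 3→2 → ∅
[22] deliver 3→0 → N0(foll t3 [r])
[23] deliver 1→0 → ∅
[24] deliver 2→0 → ∅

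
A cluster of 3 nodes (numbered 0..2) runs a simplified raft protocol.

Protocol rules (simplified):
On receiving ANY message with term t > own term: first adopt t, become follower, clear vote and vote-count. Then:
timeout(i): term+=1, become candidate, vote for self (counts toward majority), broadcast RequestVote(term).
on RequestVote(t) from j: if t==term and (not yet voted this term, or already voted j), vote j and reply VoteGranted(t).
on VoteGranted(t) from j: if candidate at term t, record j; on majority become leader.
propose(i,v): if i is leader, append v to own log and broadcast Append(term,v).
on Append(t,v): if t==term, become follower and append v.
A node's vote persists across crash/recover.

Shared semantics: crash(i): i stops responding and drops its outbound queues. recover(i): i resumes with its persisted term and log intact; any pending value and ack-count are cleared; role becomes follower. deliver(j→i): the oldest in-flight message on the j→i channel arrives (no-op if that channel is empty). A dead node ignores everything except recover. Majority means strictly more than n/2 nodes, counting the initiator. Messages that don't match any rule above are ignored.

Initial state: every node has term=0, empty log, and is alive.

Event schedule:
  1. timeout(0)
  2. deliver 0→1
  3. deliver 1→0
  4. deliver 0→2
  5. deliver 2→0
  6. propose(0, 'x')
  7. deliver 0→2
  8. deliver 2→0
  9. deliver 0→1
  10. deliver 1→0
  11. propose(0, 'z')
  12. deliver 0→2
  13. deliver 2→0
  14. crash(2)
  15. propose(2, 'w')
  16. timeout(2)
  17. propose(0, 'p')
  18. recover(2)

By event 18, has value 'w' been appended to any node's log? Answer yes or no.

e1 timeout(0): 0[cand,t=1,-]
e2 deliver 0→1: 1[foll,t=1,-]
e3 deliver 1→0: 0[lead,t=1,-]
e4 deliver 0→2: 2[foll,t=1,-]
e5 deliver 2→0: ·
e6 propose(0,'x'): 0[lead,t=1,x]
e7 deliver 0→2: 2[foll,t=1,x]
e8 deliver 2→0: ·
e9 deliver 0→1: 1[foll,t=1,x]
e10 deliver 1→0: ·
e11 propose(0,'z'): 0[lead,t=1,x,z]
e12 deliver 0→2: 2[foll,t=1,x,z]
e13 deliver 2→0: ·
e14 crash(2): 2[✗foll,t=1,x,z]
e15 propose(2,'w'): ·
e16 timeout(2): ·
e17 propose(0,'p'): 0[lead,t=1,x,z,p]
e18 recover(2): 2[foll,t=1,x,z]

no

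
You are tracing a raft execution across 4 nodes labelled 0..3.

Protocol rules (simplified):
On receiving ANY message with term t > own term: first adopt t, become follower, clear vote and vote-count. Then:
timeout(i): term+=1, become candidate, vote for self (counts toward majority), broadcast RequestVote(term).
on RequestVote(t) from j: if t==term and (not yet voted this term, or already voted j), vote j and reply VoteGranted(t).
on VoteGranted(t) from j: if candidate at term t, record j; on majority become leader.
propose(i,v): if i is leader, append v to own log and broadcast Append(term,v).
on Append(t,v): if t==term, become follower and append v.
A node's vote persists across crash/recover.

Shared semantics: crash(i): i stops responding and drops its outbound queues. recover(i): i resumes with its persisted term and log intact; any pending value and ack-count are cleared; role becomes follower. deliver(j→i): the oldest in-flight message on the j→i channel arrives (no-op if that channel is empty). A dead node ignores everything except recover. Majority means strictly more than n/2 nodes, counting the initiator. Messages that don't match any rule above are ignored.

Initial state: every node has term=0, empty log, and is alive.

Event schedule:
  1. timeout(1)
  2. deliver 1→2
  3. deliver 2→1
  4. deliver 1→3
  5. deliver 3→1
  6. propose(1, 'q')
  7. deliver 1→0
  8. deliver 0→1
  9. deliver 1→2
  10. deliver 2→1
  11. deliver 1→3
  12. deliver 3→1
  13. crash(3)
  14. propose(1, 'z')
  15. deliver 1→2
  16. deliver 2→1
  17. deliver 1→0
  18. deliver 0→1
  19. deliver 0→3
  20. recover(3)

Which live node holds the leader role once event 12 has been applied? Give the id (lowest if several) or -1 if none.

1

1. timeout(1):  <1:cand t1 ->
2. deliver 1→2:  <2:foll t1 ->
3. deliver 2→1:  nop
4. deliver 1→3:  <3:foll t1 ->
5. deliver 3→1:  <1:lead t1 ->
6. propose(1,'q'):  <1:lead t1 q>
7. deliver 1→0:  <0:foll t1 ->
8. deliver 0→1:  nop
9. deliver 1→2:  <2:foll t1 q>
10. deliver 2→1:  nop
11. deliver 1→3:  <3:foll t1 q>
12. deliver 3→1:  nop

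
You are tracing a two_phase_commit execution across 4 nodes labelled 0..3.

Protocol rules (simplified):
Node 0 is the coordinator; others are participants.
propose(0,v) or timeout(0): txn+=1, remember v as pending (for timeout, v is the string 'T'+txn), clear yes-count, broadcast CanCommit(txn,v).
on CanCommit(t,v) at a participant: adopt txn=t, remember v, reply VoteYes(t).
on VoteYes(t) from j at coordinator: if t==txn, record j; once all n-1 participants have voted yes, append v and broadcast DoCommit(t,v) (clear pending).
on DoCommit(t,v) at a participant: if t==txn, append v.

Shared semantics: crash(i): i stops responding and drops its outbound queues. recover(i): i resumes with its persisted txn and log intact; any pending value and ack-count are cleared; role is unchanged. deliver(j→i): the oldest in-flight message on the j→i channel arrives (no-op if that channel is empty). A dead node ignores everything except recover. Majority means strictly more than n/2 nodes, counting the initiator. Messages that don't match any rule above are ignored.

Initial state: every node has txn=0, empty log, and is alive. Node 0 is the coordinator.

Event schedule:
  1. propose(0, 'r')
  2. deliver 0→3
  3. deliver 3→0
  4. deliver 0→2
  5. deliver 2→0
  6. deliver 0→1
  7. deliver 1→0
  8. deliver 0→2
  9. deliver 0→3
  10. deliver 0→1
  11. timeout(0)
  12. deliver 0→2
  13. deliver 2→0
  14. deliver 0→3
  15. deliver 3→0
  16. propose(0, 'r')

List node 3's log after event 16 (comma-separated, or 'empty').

e1 propose(0,'r'): 0[coor,t=1,-]
e2 deliver 0→3: 3[part,t=1,-]
e3 deliver 3→0: ·
e4 deliver 0→2: 2[part,t=1,-]
e5 deliver 2→0: ·
e6 deliver 0→1: 1[part,t=1,-]
e7 deliver 1→0: 0[coor,t=1,r]
e8 deliver 0→2: 2[part,t=1,r]
e9 deliver 0→3: 3[part,t=1,r]
e10 deliver 0→1: 1[part,t=1,r]
e11 timeout(0): 0[coor,t=2,r]
e12 deliver 0→2: 2[part,t=2,r]
e13 deliver 2→0: ·
e14 deliver 0→3: 3[part,t=2,r]
e15 deliver 3→0: ·
e16 propose(0,'r'): 0[coor,t=3,r]

r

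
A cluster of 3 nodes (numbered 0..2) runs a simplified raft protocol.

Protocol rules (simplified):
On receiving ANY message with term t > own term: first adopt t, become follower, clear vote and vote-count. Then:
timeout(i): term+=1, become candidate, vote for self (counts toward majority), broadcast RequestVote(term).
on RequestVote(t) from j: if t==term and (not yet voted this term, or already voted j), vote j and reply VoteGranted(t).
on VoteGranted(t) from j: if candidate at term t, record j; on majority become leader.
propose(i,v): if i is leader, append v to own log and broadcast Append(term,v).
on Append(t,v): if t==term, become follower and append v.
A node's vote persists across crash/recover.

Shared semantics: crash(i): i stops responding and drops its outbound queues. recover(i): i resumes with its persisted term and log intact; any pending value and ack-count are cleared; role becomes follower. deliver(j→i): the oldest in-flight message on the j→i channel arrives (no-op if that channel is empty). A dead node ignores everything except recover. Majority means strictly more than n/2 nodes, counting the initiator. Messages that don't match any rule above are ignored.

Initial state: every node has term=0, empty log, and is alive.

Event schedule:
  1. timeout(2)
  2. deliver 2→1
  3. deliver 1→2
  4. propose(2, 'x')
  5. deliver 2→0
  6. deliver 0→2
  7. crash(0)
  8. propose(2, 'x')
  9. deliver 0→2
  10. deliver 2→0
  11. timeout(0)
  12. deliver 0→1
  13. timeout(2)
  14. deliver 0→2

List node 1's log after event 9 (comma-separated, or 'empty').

step 1 timeout(2): 2={cand,t=1,log=-}
step 2 deliver 2→1: 1={foll,t=1,log=-}
step 3 deliver 1→2: 2={lead,t=1,log=-}
step 4 propose(2,'x'): 2={lead,t=1,log=x}
step 5 deliver 2→0: 0={foll,t=1,log=-}
step 6 deliver 0→2: —
step 7 crash(0): 0={✗foll,t=1,log=-}
step 8 propose(2,'x'): 2={lead,t=1,log=x,x}
step 9 deliver 0→2: —

empty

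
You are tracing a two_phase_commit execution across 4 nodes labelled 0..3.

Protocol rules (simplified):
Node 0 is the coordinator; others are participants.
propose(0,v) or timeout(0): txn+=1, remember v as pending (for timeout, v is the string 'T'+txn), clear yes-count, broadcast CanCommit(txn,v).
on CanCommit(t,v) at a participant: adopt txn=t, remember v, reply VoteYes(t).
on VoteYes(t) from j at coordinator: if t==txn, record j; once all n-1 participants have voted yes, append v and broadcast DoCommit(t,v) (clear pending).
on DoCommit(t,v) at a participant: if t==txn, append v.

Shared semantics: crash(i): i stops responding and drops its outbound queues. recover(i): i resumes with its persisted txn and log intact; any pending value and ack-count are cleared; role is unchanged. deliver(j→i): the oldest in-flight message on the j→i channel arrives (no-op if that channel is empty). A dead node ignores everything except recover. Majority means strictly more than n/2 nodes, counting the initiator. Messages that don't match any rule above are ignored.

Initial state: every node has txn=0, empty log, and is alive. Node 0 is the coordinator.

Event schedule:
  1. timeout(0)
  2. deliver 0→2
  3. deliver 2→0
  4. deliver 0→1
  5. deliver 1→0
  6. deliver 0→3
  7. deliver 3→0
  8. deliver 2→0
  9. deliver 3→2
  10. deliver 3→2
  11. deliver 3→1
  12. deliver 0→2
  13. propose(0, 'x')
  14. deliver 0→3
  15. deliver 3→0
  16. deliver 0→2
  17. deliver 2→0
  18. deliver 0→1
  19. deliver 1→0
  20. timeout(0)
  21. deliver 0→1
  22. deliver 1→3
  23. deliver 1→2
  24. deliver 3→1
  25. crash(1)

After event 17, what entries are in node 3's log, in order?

[1] timeout(0) → N0(coor t1 [-])
[2] deliver 0→2 → N2(part t1 [-])
[3] deliver 2→0 → ∅
[4] deliver 0→1 → N1(part t1 [-])
[5] deliver 1→0 → ∅
[6] deliver 0→3 → N3(part t1 [-])
[7] deliver 3→0 → N0(coor t1 [T1])
[8] deliver 2→0 → ∅
[9] deliver 3→2 → ∅
[10] deliver 3→2 → ∅
[11] deliver 3→1 → ∅
[12] deliver 0→2 → N2(part t1 [T1])
[13] propose(0,'x') → N0(coor t2 [T1])
[14] deliver 0→3 → N3(part t1 [T1])
[15] deliver 3→0 → ∅
[16] deliver 0→2 → N2(part t2 [T1])
[17] deliver 2→0 → ∅

T1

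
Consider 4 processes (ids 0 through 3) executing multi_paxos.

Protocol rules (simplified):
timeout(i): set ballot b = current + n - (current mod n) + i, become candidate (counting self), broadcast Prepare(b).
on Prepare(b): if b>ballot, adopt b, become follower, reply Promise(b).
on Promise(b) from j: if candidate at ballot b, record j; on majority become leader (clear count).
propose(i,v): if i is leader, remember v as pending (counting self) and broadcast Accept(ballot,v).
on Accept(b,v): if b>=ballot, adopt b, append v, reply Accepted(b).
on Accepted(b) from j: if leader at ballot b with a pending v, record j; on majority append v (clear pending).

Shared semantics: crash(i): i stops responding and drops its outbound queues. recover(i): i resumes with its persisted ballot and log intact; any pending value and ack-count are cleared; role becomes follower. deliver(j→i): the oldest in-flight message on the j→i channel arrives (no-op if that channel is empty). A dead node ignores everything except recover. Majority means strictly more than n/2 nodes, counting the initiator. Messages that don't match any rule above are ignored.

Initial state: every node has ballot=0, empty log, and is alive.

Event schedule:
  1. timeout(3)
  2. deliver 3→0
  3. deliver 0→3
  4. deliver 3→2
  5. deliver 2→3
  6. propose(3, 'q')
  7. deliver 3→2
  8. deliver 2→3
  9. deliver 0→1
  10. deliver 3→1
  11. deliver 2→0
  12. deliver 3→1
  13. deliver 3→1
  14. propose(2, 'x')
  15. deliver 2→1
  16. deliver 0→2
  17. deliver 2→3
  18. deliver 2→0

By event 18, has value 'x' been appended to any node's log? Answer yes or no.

no

1. timeout(3):  <3:cand b7 ->
2. deliver 3→0:  <0:foll b7 ->
3. deliver 0→3:  nop
4. deliver 3→2:  <2:foll b7 ->
5. deliver 2→3:  <3:lead b7 ->
6. propose(3,'q'):  nop
7. deliver 3→2:  <2:foll b7 q>
8. deliver 2→3:  nop
9. deliver 0→1:  nop
10. deliver 3→1:  <1:foll b7 ->
11. deliver 2→0:  nop
12. deliver 3→1:  <1:foll b7 q>
13. deliver 3→1:  nop
14. propose(2,'x'):  nop
15. deliver 2→1:  nop
16. deliver 0→2:  nop
17. deliver 2→3:  nop
18. deliver 2→0:  nop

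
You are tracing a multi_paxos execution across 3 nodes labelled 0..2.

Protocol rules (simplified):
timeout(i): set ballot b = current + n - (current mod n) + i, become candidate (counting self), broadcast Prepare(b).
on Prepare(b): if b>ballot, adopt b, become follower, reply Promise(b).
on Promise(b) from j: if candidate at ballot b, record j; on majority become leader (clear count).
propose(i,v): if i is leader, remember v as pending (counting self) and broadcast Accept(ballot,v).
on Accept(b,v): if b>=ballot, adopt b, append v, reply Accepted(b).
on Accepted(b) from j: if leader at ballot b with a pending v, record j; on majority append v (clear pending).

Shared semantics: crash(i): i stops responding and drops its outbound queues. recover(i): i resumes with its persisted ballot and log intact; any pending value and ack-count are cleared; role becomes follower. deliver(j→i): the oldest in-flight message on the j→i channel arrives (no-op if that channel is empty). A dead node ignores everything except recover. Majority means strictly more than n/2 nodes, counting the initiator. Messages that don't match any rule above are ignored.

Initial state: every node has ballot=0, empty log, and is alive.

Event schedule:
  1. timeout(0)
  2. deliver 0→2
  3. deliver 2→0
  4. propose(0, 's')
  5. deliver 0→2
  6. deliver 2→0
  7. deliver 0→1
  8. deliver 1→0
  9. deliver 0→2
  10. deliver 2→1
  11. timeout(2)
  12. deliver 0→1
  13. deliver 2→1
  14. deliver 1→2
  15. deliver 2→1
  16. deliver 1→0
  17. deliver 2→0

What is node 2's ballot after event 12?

after 1 — timeout(0): n0:cand/b3/[-]
after 2 — deliver 0→2: n2:foll/b3/[-]
after 3 — deliver 2→0: n0:lead/b3/[-]
after 4 — propose(0,'s'): ·
after 5 — deliver 0→2: n2:foll/b3/[s]
after 6 — deliver 2→0: n0:lead/b3/[s]
after 7 — deliver 0→1: n1:foll/b3/[-]
after 8 — deliver 1→0: ·
after 9 — deliver 0→2: ·
after 10 — deliver 2→1: ·
after 11 — timeout(2): n2:cand/b8/[s]
after 12 — deliver 0→1: n1:foll/b3/[s]

8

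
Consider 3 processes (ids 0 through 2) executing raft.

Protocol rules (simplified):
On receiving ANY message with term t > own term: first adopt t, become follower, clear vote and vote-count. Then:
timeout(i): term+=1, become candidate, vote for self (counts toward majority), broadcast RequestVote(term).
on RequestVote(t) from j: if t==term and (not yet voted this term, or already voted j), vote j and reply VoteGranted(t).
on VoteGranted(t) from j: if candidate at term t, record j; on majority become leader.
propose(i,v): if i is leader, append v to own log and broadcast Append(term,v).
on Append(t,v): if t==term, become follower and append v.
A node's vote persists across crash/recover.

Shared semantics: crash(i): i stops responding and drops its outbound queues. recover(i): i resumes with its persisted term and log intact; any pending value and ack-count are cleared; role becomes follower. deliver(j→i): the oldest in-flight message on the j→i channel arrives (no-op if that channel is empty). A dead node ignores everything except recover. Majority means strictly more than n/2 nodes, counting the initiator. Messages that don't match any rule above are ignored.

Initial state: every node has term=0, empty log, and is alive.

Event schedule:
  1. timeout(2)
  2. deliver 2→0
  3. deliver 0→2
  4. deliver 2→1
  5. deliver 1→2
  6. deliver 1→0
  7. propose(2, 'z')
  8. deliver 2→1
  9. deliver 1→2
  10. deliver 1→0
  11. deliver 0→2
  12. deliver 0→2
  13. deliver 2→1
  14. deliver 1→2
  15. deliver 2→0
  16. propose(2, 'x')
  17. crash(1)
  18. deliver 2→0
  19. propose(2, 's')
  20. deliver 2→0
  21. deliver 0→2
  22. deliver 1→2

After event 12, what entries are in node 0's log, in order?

e1 timeout(2): 2[cand,t=1,-]
e2 deliver 2→0: 0[foll,t=1,-]
e3 deliver 0→2: 2[lead,t=1,-]
e4 deliver 2→1: 1[foll,t=1,-]
e5 deliver 1→2: ·
e6 deliver 1→0: ·
e7 propose(2,'z'): 2[lead,t=1,z]
e8 deliver 2→1: 1[foll,t=1,z]
e9 deliver 1→2: ·
e10 deliver 1→0: ·
e11 deliver 0→2: ·
e12 deliver 0→2: ·

empty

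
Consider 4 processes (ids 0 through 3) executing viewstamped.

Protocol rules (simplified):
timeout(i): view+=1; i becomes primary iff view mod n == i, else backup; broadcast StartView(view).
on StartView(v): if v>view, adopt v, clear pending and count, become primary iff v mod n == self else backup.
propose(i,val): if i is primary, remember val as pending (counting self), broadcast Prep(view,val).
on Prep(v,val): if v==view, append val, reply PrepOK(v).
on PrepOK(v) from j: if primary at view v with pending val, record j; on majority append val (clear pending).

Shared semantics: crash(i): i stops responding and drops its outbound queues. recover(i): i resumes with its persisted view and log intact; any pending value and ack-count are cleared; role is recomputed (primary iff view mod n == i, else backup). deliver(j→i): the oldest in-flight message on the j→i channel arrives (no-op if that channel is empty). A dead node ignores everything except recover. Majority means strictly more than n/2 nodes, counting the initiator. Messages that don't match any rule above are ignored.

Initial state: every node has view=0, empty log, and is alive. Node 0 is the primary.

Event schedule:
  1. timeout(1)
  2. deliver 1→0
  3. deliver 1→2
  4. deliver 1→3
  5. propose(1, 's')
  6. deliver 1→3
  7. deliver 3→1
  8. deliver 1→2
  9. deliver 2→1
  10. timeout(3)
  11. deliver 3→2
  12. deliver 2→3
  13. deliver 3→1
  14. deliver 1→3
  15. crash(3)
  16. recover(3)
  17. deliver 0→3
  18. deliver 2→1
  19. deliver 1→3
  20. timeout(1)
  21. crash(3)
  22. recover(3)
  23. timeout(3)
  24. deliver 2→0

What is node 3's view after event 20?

1. timeout(1):  <1:prim v1 ->
2. deliver 1→0:  <0:back v1 ->
3. deliver 1→2:  <2:back v1 ->
4. deliver 1→3:  <3:back v1 ->
5. propose(1,'s'):  nop
6. deliver 1→3:  <3:back v1 s>
7. deliver 3→1:  nop
8. deliver 1→2:  <2:back v1 s>
9. deliver 2→1:  <1:prim v1 s>
10. timeout(3):  <3:back v2 s>
11. deliver 3→2:  <2:prim v2 s>
12. deliver 2→3:  nop
13. deliver 3→1:  <1:back v2 s>
14. deliver 1→3:  nop
15. crash(3):  <3:✗back v2 s>
16. recover(3):  <3:back v2 s>
17. deliver 0→3:  nop
18. deliver 2→1:  nop
19. deliver 1→3:  nop
20. timeout(1):  <1:back v3 s>

2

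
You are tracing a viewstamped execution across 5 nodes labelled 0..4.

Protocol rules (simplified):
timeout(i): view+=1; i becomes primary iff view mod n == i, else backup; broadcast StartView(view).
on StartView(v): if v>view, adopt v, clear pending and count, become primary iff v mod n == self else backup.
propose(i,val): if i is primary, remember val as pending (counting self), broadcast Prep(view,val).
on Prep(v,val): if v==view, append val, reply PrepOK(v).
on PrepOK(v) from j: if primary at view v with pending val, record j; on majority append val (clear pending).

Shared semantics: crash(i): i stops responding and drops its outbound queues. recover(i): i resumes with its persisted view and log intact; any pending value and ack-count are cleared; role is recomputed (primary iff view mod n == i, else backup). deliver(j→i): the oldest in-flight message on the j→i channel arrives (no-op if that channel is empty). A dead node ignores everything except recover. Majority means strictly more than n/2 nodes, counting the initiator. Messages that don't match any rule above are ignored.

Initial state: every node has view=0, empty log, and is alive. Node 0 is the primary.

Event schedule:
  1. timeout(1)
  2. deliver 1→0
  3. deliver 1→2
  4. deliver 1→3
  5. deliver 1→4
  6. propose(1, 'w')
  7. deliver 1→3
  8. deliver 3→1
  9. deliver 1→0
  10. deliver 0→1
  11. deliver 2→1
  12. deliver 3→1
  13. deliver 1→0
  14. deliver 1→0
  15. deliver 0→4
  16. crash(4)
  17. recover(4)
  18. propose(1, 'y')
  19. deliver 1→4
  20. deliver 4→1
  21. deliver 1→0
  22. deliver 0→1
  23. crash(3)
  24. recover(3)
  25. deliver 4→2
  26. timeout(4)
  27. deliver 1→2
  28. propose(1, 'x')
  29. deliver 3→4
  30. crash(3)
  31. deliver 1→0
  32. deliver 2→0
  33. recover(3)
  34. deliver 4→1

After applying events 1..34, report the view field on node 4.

after 1 — timeout(1): n1:prim/v1/[-]
after 2 — deliver 1→0: n0:back/v1/[-]
after 3 — deliver 1→2: n2:back/v1/[-]
after 4 — deliver 1→3: n3:back/v1/[-]
after 5 — deliver 1→4: n4:back/v1/[-]
after 6 — propose(1,'w'): ·
after 7 — deliver 1→3: n3:back/v1/[w]
after 8 — deliver 3→1: ·
after 9 — deliver 1→0: n0:back/v1/[w]
after 10 — deliver 0→1: n1:prim/v1/[w]
after 11 — deliver 2→1: ·
after 12 — deliver 3→1: ·
after 13 — deliver 1→0: ·
after 14 — deliver 1→0: ·
after 15 — deliver 0→4: ·
after 16 — crash(4): n4:✗back/v1/[-]
after 17 — recover(4): n4:back/v1/[-]
after 18 — propose(1,'y'): ·
after 19 — deliver 1→4: n4:back/v1/[w]
after 20 — deliver 4→1: ·
after 21 — deliver 1→0: n0:back/v1/[w,y]
after 22 — deliver 0→1: n1:prim/v1/[w,y]
after 23 — crash(3): n3:✗back/v1/[w]
after 24 — recover(3): n3:back/v1/[w]
after 25 — deliver 4→2: ·
after 26 — timeout(4): n4:back/v2/[w]
after 27 — deliver 1→2: n2:back/v1/[w]
after 28 — propose(1,'x'): ·
after 29 — deliver 3→4: ·
after 30 — crash(3): n3:✗back/v1/[w]
after 31 — deliver 1→0: n0:back/v1/[w,y,x]
after 32 — deliver 2→0: ·
after 33 — recover(3): n3:back/v1/[w]
after 34 — deliver 4→1: n1:back/v2/[w,y]

2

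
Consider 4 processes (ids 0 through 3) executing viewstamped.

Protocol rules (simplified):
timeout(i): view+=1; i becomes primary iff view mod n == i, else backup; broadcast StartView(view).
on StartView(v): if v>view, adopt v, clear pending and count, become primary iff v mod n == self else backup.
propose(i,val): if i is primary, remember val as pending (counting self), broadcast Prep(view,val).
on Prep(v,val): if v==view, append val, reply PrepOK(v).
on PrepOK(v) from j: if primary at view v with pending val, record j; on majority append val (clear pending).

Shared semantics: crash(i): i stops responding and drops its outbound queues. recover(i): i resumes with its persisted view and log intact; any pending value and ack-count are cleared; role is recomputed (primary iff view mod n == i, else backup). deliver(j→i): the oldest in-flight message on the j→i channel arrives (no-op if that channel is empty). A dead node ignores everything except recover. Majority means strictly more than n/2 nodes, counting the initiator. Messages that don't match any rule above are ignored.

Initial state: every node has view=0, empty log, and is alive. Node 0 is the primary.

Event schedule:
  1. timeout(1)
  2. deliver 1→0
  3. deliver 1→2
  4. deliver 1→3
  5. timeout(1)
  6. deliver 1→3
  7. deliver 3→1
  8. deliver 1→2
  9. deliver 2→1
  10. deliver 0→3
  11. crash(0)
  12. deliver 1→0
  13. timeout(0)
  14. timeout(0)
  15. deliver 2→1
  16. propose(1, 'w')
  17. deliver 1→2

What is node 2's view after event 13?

2

e1 timeout(1): 1[prim,v=1,-]
e2 deliver 1→0: 0[back,v=1,-]
e3 deliver 1→2: 2[back,v=1,-]
e4 deliver 1→3: 3[back,v=1,-]
e5 timeout(1): 1[back,v=2,-]
e6 deliver 1→3: 3[back,v=2,-]
e7 deliver 3→1: ·
e8 deliver 1→2: 2[prim,v=2,-]
e9 deliver 2→1: ·
e10 deliver 0→3: ·
e11 crash(0): 0[✗back,v=1,-]
e12 deliver 1→0: ·
e13 timeout(0): ·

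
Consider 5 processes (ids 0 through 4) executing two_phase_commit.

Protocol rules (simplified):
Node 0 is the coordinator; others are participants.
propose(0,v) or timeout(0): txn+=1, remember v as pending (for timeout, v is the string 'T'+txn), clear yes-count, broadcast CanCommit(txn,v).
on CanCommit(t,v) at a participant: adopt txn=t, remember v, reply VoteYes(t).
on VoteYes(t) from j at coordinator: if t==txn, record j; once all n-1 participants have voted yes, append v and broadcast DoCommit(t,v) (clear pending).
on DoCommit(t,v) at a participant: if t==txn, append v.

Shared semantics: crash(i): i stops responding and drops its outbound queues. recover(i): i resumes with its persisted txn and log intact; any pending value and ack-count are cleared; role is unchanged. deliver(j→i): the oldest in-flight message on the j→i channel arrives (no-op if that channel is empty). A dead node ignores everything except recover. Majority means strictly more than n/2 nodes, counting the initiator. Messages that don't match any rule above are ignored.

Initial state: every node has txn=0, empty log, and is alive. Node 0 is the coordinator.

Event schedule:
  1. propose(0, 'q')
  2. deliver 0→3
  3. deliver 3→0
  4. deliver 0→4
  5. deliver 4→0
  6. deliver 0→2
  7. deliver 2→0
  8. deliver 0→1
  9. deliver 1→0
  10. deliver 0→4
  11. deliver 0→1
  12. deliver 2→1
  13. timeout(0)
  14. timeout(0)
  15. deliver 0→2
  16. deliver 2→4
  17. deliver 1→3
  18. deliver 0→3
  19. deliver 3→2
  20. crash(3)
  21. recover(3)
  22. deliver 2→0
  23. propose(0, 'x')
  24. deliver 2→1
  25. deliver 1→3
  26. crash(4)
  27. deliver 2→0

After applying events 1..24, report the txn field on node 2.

1

[1] propose(0,'q') → N0(coor t1 [-])
[2] deliver 0→3 → N3(part t1 [-])
[3] deliver 3→0 → ∅
[4] deliver 0→4 → N4(part t1 [-])
[5] deliver 4→0 → ∅
[6] deliver 0→2 → N2(part t1 [-])
[7] deliver 2→0 → ∅
[8] deliver 0→1 → N1(part t1 [-])
[9] deliver 1→0 → N0(coor t1 [q])
[10] deliver 0→4 → N4(part t1 [q])
[11] deliver 0→1 → N1(part t1 [q])
[12] deliver 2→1 → ∅
[13] timeout(0) → N0(coor t2 [q])
[14] timeout(0) → N0(coor t3 [q])
[15] deliver 0→2 → N2(part t1 [q])
[16] deliver 2→4 → ∅
[17] deliver 1→3 → ∅
[18] deliver 0→3 → N3(part t1 [q])
[19] deliver 3→2 → ∅
[20] crash(3) → N3(✗part t1 [q])
[21] recover(3) → N3(part t1 [q])
[22] deliver 2→0 → ∅
[23] propose(0,'x') → N0(coor t4 [q])
[24] deliver 2→1 → ∅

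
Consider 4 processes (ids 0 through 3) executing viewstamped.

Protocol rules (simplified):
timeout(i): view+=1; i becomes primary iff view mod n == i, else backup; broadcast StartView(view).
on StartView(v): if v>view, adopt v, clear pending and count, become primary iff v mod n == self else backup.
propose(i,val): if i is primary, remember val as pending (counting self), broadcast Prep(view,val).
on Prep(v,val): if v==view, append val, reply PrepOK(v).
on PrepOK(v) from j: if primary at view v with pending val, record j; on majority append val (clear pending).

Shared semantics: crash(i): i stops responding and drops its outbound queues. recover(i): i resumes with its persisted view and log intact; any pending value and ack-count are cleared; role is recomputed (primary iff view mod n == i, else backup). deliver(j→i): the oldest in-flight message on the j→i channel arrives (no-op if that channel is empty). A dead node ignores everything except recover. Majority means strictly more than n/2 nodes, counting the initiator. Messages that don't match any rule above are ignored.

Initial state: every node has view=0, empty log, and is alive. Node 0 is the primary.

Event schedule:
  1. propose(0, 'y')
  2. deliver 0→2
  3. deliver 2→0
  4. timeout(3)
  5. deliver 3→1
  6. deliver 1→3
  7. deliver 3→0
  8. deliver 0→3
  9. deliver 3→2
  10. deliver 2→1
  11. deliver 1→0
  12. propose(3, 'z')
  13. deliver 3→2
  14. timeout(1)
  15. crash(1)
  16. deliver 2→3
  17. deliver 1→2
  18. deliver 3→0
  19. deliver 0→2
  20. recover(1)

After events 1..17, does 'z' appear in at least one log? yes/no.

step 1 propose(0,'y'): —
step 2 deliver 0→2: 2={back,v=0,log=y}
step 3 deliver 2→0: —
step 4 timeout(3): 3={back,v=1,log=-}
step 5 deliver 3→1: 1={prim,v=1,log=-}
step 6 deliver 1→3: —
step 7 deliver 3→0: 0={back,v=1,log=-}
step 8 deliver 0→3: —
step 9 deliver 3→2: 2={back,v=1,log=y}
step 10 deliver 2→1: —
step 11 deliver 1→0: —
step 12 propose(3,'z'): —
step 13 deliver 3→2: —
step 14 timeout(1): 1={back,v=2,log=-}
step 15 crash(1): 1={✗back,v=2,log=-}
step 16 deliver 2→3: —
step 17 deliver 1→2: —

no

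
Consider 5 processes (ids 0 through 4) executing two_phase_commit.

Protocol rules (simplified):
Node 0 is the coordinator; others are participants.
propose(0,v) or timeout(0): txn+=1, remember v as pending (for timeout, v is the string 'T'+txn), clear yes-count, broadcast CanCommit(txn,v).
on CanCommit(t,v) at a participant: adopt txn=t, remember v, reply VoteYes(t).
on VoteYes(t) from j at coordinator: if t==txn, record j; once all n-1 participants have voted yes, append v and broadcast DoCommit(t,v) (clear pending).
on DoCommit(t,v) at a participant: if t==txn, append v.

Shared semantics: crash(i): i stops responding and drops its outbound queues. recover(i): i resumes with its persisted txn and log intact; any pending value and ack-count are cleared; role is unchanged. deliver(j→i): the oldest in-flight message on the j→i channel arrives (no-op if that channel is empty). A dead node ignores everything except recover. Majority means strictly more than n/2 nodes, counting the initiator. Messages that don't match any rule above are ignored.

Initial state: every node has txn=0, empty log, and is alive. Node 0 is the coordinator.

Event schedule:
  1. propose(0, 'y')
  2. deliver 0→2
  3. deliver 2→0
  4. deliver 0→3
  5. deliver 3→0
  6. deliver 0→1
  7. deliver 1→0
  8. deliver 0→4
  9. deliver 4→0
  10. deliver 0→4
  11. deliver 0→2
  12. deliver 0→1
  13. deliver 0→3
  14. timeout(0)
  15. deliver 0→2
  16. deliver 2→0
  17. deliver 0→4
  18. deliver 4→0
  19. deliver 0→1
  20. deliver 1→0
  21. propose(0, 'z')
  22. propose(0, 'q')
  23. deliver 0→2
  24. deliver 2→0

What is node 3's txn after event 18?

1

e1 propose(0,'y'): 0[coor,t=1,-]
e2 deliver 0→2: 2[part,t=1,-]
e3 deliver 2→0: ·
e4 deliver 0→3: 3[part,t=1,-]
e5 deliver 3→0: ·
e6 deliver 0→1: 1[part,t=1,-]
e7 deliver 1→0: ·
e8 deliver 0→4: 4[part,t=1,-]
e9 deliver 4→0: 0[coor,t=1,y]
e10 deliver 0→4: 4[part,t=1,y]
e11 deliver 0→2: 2[part,t=1,y]
e12 deliver 0→1: 1[part,t=1,y]
e13 deliver 0→3: 3[part,t=1,y]
e14 timeout(0): 0[coor,t=2,y]
e15 deliver 0→2: 2[part,t=2,y]
e16 deliver 2→0: ·
e17 deliver 0→4: 4[part,t=2,y]
e18 deliver 4→0: ·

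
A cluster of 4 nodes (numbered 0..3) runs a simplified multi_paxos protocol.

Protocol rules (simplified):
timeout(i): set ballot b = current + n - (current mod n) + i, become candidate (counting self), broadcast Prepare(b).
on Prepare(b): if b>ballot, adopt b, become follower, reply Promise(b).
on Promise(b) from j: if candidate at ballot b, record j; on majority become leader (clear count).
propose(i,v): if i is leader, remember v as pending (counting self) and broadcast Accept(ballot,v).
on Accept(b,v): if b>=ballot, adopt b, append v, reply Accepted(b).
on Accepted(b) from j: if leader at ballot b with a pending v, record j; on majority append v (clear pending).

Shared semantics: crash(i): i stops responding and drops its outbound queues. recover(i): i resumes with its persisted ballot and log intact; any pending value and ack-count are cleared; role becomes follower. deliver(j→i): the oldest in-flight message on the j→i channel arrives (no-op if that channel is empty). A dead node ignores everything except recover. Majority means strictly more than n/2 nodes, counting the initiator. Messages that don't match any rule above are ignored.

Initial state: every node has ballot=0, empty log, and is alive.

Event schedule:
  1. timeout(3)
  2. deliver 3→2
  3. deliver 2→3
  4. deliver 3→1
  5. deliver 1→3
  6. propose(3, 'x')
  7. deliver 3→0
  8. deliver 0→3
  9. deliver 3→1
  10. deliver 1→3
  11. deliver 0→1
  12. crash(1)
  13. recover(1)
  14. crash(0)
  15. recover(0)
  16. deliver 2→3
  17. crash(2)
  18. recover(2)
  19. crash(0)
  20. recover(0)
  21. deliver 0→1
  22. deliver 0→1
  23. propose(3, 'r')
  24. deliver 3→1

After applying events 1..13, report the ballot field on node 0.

7

1. timeout(3):  <3:cand b7 ->
2. deliver 3→2:  <2:foll b7 ->
3. deliver 2→3:  nop
4. deliver 3→1:  <1:foll b7 ->
5. deliver 1→3:  <3:lead b7 ->
6. propose(3,'x'):  nop
7. deliver 3→0:  <0:foll b7 ->
8. deliver 0→3:  nop
9. deliver 3→1:  <1:foll b7 x>
10. deliver 1→3:  nop
11. deliver 0→1:  nop
12. crash(1):  <1:✗foll b7 x>
13. recover(1):  <1:foll b7 x>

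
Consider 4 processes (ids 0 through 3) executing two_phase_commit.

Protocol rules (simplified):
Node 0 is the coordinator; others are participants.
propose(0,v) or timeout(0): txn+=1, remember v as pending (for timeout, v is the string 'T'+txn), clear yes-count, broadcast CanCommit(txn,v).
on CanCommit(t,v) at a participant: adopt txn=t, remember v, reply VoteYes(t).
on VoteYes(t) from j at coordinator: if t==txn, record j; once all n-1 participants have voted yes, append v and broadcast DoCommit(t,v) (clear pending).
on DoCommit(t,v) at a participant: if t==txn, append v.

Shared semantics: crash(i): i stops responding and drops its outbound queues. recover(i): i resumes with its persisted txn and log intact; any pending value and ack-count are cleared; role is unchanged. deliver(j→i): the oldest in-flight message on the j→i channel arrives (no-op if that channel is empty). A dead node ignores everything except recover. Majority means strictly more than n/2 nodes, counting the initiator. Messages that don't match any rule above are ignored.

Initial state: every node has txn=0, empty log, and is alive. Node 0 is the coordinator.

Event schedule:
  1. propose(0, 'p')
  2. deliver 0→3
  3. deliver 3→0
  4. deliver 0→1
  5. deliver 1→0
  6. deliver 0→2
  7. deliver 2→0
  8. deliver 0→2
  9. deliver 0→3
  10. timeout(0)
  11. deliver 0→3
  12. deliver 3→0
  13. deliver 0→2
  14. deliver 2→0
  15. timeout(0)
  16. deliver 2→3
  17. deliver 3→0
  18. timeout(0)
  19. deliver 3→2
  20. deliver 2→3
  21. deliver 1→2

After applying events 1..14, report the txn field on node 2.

2

step 1 propose(0,'p'): 0={coor,t=1,log=-}
step 2 deliver 0→3: 3={part,t=1,log=-}
step 3 deliver 3→0: —
step 4 deliver 0→1: 1={part,t=1,log=-}
step 5 deliver 1→0: —
step 6 deliver 0→2: 2={part,t=1,log=-}
step 7 deliver 2→0: 0={coor,t=1,log=p}
step 8 deliver 0→2: 2={part,t=1,log=p}
step 9 deliver 0→3: 3={part,t=1,log=p}
step 10 timeout(0): 0={coor,t=2,log=p}
step 11 deliver 0→3: 3={part,t=2,log=p}
step 12 deliver 3→0: —
step 13 deliver 0→2: 2={part,t=2,log=p}
step 14 deliver 2→0: —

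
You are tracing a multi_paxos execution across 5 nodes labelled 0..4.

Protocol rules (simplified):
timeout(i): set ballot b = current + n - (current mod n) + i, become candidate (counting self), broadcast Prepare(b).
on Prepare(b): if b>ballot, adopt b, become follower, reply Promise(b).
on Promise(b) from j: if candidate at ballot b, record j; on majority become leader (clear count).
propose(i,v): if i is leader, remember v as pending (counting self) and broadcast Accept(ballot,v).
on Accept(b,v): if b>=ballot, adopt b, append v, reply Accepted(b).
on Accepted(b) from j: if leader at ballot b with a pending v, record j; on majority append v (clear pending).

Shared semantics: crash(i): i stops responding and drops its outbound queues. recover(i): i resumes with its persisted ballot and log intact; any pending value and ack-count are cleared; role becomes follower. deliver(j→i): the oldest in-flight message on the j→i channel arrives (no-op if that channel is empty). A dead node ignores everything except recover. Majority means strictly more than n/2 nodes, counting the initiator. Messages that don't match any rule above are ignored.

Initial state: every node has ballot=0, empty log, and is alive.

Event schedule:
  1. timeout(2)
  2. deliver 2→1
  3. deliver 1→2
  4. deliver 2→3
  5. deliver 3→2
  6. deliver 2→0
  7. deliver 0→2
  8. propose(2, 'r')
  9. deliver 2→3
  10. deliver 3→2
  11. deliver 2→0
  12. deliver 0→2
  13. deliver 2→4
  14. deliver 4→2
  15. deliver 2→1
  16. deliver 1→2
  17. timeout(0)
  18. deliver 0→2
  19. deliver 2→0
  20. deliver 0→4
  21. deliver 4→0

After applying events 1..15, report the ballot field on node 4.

e1 timeout(2): 2[cand,b=7,-]
e2 deliver 2→1: 1[foll,b=7,-]
e3 deliver 1→2: ·
e4 deliver 2→3: 3[foll,b=7,-]
e5 deliver 3→2: 2[lead,b=7,-]
e6 deliver 2→0: 0[foll,b=7,-]
e7 deliver 0→2: ·
e8 propose(2,'r'): ·
e9 deliver 2→3: 3[foll,b=7,r]
e10 deliver 3→2: ·
e11 deliver 2→0: 0[foll,b=7,r]
e12 deliver 0→2: 2[lead,b=7,r]
e13 deliver 2→4: 4[foll,b=7,-]
e14 deliver 4→2: ·
e15 deliver 2→1: 1[foll,b=7,r]

7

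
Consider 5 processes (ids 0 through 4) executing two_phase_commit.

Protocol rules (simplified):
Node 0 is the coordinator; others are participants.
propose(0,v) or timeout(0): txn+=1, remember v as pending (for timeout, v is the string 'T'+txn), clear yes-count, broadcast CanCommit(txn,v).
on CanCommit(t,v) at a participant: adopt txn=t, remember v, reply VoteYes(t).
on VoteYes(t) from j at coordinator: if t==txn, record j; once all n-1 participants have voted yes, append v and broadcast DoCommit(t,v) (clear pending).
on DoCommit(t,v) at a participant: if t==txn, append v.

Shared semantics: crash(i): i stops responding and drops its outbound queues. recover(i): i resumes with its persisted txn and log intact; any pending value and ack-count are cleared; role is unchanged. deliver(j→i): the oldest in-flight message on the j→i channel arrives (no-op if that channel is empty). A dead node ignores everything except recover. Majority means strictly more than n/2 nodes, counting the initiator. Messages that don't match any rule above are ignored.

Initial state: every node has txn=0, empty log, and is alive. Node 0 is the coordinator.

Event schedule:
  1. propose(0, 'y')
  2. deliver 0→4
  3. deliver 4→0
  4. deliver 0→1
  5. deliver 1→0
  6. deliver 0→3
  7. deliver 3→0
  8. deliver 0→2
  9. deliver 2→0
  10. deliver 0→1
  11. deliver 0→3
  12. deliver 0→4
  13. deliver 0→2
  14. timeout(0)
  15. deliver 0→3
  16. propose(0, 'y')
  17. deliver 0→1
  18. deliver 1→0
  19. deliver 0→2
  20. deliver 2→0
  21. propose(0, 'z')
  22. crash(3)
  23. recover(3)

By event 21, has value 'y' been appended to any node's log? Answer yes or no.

after 1 — propose(0,'y'): n0:coor/t1/[-]
after 2 — deliver 0→4: n4:part/t1/[-]
after 3 — deliver 4→0: ·
after 4 — deliver 0→1: n1:part/t1/[-]
after 5 — deliver 1→0: ·
after 6 — deliver 0→3: n3:part/t1/[-]
after 7 — deliver 3→0: ·
after 8 — deliver 0→2: n2:part/t1/[-]
after 9 — deliver 2→0: n0:coor/t1/[y]
after 10 — deliver 0→1: n1:part/t1/[y]
after 11 — deliver 0→3: n3:part/t1/[y]
after 12 — deliver 0→4: n4:part/t1/[y]
after 13 — deliver 0→2: n2:part/t1/[y]
after 14 — timeout(0): n0:coor/t2/[y]
after 15 — deliver 0→3: n3:part/t2/[y]
after 16 — propose(0,'y'): n0:coor/t3/[y]
after 17 — deliver 0→1: n1:part/t2/[y]
after 18 — deliver 1→0: ·
after 19 — deliver 0→2: n2:part/t2/[y]
after 20 — deliver 2→0: ·
after 21 — propose(0,'z'): n0:coor/t4/[y]

yes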